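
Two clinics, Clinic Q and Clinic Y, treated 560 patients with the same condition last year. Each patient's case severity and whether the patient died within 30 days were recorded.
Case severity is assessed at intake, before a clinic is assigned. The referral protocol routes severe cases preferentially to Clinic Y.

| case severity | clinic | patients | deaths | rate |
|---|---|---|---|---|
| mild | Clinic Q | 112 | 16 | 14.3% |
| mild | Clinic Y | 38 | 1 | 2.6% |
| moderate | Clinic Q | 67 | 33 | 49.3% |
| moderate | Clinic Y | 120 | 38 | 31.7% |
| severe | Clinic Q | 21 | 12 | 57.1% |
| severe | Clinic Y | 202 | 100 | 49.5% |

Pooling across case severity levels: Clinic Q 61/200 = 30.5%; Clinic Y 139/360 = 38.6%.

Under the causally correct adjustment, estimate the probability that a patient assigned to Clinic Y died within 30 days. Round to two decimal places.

0.31

Clinic Y is lower inside every case severity stratum but Clinic Q is lower in aggregate. Whether to stratify depends on how case severity relates to the clinic.
Case severity satisfies the back-door criterion: it is not a descendant of the clinic, and it blocks the spurious path from clinic to outcome. Adjusting for it (i.e., using the within-case severity rates) gives the causal effect.
Standardising Clinic Y to the population case severity mix: 0.268·1/38 + 0.334·38/120 + 0.398·100/202 = 0.310.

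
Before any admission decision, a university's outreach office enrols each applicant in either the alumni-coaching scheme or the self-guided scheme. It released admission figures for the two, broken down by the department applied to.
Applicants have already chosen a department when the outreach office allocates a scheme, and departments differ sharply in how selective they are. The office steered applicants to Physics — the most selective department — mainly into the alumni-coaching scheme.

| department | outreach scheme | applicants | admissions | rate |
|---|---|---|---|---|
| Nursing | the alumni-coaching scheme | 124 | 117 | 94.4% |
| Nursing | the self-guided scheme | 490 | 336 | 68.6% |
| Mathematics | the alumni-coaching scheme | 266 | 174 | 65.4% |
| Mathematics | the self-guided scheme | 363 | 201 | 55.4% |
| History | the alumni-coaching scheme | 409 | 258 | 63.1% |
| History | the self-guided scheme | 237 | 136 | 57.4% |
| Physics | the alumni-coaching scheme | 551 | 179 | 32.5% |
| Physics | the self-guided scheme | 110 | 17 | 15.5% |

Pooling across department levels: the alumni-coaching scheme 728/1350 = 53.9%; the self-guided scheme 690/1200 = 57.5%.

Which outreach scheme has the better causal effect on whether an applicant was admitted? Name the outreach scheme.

Since department is a pre-existing factor (not a product of the outreach scheme) and it affects the outcome on its own, it is a confounder. The stratified rates, not the pooled rate, identify the causal effect.
Within each level — Nursing: 94.4% vs 68.6%; Mathematics: 65.4% vs 55.4%; History: 63.1% vs 57.4%; Physics: 32.5% vs 15.5% — the alumni-coaching scheme is higher every time.

the alumni-coaching scheme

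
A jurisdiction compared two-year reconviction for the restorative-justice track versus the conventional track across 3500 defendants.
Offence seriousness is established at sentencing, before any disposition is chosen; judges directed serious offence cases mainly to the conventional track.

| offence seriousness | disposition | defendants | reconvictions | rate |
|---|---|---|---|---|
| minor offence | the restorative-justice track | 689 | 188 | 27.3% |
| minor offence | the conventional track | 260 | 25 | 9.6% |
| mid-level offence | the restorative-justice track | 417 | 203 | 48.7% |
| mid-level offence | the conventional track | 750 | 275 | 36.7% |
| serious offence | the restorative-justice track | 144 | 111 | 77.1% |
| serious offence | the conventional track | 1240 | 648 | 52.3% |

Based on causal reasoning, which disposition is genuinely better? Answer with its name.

Within every offence seriousness level the conventional track has the lower rate, yet pooled the restorative-justice track does — Simpson's reversal.
Offence seriousness differs across dispositions for reasons unrelated to any effect of the disposition itself, and it separately predicts the outcome — a classic confounder. We must compare within offence seriousness levels.
Within each level — minor offence: 27.3% vs 9.6%; mid-level offence: 48.7% vs 36.7%; serious offence: 77.1% vs 52.3% — the conventional track is lower every time.

the conventional track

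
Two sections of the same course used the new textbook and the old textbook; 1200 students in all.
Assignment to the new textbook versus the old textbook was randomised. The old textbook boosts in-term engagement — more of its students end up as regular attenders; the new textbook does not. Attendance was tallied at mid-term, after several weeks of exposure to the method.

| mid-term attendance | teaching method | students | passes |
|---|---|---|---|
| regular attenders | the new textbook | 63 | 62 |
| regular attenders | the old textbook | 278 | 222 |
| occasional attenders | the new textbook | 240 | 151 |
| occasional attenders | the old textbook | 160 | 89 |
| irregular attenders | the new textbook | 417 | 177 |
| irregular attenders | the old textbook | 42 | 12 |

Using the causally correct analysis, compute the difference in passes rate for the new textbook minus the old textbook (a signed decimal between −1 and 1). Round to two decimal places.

The stratified and pooled comparisons disagree (the new textbook wins within each mid-term attendance; the old textbook wins overall), so the answer turns on the causal role of mid-term attendance.
Because the teaching method influences mid-term attendance, mid-term attendance is a post-treatment mediator, not a confounder. Stratifying on it would bias the estimate; the causal effect is the crude pooled difference.
The causal difference is the pooled difference: 0.542 − 0.673 = -0.131.

-0.13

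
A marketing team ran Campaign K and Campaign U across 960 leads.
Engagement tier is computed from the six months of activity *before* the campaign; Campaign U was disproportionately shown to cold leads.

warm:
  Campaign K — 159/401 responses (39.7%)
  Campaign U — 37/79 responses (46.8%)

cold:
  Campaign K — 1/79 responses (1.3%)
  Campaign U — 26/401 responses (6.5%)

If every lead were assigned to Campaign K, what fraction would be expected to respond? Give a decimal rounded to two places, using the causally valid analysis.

The imbalance in engagement tier arose from how leads were allocated, not from anything the campaign did; and engagement tier independently affects the outcome. The pooled gap is confounded — condition on engagement tier.
Standardising Campaign K to the population engagement tier mix: 0.500·159/401 + 0.500·1/79 = 0.205.

0.20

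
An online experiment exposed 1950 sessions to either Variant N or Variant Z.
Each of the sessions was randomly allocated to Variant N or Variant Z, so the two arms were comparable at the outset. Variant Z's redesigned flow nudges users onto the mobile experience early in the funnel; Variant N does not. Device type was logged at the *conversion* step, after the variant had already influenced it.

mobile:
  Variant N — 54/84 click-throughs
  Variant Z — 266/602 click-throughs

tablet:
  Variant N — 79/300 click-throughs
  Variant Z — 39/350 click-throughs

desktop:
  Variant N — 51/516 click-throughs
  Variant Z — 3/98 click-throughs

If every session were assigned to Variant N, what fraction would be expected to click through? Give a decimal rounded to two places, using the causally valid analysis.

0.20

The distribution of device type is itself part of what the variant does — it is an intermediate outcome. Holding it fixed would remove that part of the effect; the total effect is the pooled difference.
So P(outcome | do(Variant N)) is just the pooled rate for Variant N: 184/900 = 0.204.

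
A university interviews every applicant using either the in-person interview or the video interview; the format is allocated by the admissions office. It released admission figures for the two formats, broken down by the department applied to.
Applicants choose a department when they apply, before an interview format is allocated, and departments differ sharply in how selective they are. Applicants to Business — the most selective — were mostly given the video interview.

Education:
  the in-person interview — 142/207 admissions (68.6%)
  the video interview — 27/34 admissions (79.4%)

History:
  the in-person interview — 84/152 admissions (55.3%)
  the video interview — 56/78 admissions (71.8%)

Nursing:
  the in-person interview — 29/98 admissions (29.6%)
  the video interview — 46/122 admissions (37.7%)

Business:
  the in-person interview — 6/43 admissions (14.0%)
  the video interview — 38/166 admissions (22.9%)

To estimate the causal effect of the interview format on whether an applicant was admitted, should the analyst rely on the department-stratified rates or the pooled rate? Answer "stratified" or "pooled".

Within every department level the video interview has the higher rate, yet pooled the in-person interview does — Simpson's reversal.
Department differs across interview formats for reasons unrelated to any effect of the interview format itself, and it separately predicts the outcome — a classic confounder. We must compare within department levels.
Within each level — Education: 68.6% vs 79.4%; History: 55.3% vs 71.8%; Nursing: 29.6% vs 37.7%; Business: 14.0% vs 22.9% — the video interview is higher every time.

stratified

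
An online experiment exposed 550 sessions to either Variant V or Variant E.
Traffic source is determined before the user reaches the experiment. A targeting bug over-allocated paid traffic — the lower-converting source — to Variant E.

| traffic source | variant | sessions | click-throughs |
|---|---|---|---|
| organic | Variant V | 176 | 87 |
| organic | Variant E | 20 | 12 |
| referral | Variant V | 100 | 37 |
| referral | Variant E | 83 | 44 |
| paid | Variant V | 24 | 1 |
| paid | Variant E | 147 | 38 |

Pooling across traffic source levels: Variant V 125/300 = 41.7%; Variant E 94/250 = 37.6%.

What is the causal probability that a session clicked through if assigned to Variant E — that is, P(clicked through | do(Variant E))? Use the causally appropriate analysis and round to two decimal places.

Variant E is higher inside every traffic source stratum but Variant V is higher in aggregate. Whether to stratify depends on how traffic source relates to the variant.
Traffic source is set before the variant has any effect — it is not caused by the variant — and it independently drives the outcome. That makes it a confounder, so the causal comparison is within traffic source levels.
Standardising Variant E to the population traffic source mix: 0.356·12/20 + 0.333·44/83 + 0.311·38/147 = 0.471.

0.47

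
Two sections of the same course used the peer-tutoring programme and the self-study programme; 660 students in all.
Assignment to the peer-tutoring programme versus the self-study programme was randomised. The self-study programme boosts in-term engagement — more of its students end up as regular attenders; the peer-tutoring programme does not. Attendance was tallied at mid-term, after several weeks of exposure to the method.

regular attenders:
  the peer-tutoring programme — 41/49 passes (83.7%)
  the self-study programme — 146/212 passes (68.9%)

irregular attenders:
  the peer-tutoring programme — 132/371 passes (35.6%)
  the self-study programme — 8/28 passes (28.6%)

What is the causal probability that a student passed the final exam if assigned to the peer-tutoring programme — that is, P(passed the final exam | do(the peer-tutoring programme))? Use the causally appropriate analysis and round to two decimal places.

0.41

Within every mid-term attendance level the peer-tutoring programme has the higher rate, yet pooled the self-study programme does — Simpson's reversal.
Mid-term attendance is downstream of the teaching method. One should not condition on a consequence of treatment, so the overall rates are the right comparison.
So P(outcome | do(the peer-tutoring programme)) is just the pooled rate for the peer-tutoring programme: 173/420 = 0.412.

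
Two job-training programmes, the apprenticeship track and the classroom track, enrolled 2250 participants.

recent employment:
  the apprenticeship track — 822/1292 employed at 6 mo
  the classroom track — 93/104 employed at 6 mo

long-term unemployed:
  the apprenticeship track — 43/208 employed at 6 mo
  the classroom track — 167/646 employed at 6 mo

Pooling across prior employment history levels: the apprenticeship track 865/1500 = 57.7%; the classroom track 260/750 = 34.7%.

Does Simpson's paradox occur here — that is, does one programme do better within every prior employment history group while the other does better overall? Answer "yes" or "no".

yes

Within each prior employment history level (recent employment 63.6% vs 89.4%; long-term unemployed 20.7% vs 25.9%), the classroom track has the higher rate every time. Pooled: 57.7% vs 34.7% — the apprenticeship track has the higher rate overall. The two comparisons disagree.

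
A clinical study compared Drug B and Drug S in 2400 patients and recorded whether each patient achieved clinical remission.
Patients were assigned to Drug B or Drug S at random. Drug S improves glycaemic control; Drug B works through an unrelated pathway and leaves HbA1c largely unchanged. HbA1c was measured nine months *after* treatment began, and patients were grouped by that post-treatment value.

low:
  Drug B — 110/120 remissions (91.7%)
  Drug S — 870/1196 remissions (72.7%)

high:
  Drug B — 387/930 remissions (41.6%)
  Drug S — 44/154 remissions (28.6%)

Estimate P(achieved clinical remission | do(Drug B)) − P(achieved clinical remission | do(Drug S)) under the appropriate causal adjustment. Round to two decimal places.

-0.20

Within every HbA1c level Drug B has the higher rate, yet pooled Drug S does — Simpson's reversal.
The distribution of HbA1c is itself part of what the drug does — it is an intermediate outcome. Holding it fixed would remove that part of the effect; the total effect is the pooled difference.
The causal difference is the pooled difference: 0.473 − 0.677 = -0.204.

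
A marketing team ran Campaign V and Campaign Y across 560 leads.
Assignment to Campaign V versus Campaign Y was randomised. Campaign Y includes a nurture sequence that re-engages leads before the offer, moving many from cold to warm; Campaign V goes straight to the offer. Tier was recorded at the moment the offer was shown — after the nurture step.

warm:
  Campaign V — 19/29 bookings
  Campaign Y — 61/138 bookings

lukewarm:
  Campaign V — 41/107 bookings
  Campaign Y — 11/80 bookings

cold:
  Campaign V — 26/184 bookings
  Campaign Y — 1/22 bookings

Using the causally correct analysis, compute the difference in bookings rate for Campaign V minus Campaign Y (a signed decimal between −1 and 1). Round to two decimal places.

The stratified and pooled comparisons disagree (Campaign V wins within each engagement tier; Campaign Y wins overall), so the answer turns on the causal role of engagement tier.
Engagement tier is downstream of the campaign. One should not condition on a consequence of treatment, so the overall rates are the right comparison.
The causal difference is the pooled difference: 0.269 − 0.304 = -0.035.

-0.04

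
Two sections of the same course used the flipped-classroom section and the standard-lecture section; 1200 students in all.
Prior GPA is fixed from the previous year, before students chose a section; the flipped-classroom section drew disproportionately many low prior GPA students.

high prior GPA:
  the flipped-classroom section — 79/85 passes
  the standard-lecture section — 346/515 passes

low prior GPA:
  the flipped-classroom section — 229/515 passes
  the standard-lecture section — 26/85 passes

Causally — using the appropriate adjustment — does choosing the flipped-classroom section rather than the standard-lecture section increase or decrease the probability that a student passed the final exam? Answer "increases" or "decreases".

increases

the flipped-classroom section is higher inside every prior GPA band stratum but the standard-lecture section is higher in aggregate. Whether to stratify depends on how prior GPA band relates to the teaching method.
Nothing the teaching method does changes prior GPA band; the imbalance is an allocation artefact. With prior GPA band also predicting the outcome, the pooled figure is confounded, and the within-stratum comparison is the causal one.
Within each level — high prior GPA: 92.9% vs 67.2%; low prior GPA: 44.5% vs 30.6% — the flipped-classroom section is higher every time.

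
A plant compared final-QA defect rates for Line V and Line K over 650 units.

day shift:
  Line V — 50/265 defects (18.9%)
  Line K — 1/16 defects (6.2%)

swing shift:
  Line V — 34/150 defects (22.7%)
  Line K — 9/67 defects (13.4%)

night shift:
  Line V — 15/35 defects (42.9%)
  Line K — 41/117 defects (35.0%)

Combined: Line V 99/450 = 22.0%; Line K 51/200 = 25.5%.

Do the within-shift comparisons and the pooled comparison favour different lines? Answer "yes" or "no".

yes

Within each shift level (day shift 18.9% vs 6.2%; swing shift 22.7% vs 13.4%; night shift 42.9% vs 35.0%), Line K has the lower rate every time. Pooled: 22.0% vs 25.5% — Line V has the lower rate overall. The two comparisons disagree.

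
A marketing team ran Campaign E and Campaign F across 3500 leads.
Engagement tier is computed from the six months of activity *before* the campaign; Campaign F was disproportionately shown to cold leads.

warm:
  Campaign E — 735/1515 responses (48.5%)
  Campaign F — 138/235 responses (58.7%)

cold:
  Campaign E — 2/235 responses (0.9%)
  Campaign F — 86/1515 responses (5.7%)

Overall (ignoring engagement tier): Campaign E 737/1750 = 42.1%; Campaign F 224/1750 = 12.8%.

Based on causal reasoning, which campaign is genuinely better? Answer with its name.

Campaign F is higher inside every engagement tier stratum but Campaign E is higher in aggregate. Whether to stratify depends on how engagement tier relates to the campaign.
Engagement tier satisfies the back-door criterion: it is not a descendant of the campaign, and it blocks the spurious path from campaign to outcome. Adjusting for it (i.e., using the within-engagement tier rates) gives the causal effect.
Within each level — warm: 48.5% vs 58.7%; cold: 0.9% vs 5.7% — Campaign F is higher every time.

Campaign F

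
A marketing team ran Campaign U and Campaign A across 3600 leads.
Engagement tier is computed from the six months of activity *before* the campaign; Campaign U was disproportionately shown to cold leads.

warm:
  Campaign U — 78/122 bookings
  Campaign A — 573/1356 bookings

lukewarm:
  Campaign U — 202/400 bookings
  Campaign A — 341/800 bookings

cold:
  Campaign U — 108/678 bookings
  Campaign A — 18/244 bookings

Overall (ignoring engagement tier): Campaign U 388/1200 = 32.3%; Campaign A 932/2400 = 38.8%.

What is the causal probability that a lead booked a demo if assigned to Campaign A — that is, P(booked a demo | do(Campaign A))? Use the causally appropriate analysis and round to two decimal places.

Within every engagement tier level Campaign U has the higher rate, yet pooled Campaign A does — Simpson's reversal.
Since engagement tier is a pre-existing factor (not a product of the campaign) and it affects the outcome on its own, it is a confounder. The stratified rates, not the pooled rate, identify the causal effect.
Standardising Campaign A to the population engagement tier mix: 0.411·573/1356 + 0.333·341/800 + 0.256·18/244 = 0.334.

0.33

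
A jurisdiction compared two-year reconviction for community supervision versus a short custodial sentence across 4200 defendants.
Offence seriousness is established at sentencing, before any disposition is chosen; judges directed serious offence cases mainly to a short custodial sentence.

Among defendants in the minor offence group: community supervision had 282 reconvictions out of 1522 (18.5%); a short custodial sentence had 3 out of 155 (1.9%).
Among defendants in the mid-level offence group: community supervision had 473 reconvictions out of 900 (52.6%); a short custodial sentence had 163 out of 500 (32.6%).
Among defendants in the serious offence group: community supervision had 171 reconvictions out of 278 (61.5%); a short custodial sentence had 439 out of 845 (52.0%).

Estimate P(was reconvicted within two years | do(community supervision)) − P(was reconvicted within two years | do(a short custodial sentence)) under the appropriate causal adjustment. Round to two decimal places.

+0.16

Nothing the disposition does changes offence seriousness; the imbalance is an allocation artefact. With offence seriousness also predicting the outcome, the pooled figure is confounded, and the within-stratum comparison is the causal one.
Adjusting over the population distribution of offence seriousness: 0.399·(0.185−0.019) + 0.333·(0.526−0.326) + 0.267·(0.615−0.520) = +0.158.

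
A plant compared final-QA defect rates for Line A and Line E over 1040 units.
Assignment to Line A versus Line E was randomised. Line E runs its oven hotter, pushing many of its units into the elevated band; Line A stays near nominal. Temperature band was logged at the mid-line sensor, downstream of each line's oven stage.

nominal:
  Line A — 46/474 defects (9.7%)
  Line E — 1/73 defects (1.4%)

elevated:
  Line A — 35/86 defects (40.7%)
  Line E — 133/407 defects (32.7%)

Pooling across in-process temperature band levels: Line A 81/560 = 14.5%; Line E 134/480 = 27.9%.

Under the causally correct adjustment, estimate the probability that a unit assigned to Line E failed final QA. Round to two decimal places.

0.28

The in-process temperature band-specific comparison favours Line E throughout, but the pooled figures favour Line A. The question is whether to condition on in-process temperature band.
In-process temperature band is recorded after the line and is itself shifted by it — it sits on the causal path from line to outcome. Conditioning on a mediator would strip out part of the effect we want; the pooled comparison gives the total causal effect.
So P(outcome | do(Line E)) is just the pooled rate for Line E: 134/480 = 0.279.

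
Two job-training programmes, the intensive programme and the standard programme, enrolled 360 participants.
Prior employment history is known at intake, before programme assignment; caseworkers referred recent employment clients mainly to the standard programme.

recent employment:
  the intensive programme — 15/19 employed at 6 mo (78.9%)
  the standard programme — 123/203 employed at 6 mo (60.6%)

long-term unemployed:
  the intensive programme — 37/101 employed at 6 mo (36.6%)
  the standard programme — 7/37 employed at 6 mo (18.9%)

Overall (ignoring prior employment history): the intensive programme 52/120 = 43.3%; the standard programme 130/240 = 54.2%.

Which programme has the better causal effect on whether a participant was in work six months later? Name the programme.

The stratified and pooled comparisons disagree (the intensive programme wins within each prior employment history; the standard programme wins overall), so the answer turns on the causal role of prior employment history.
Nothing the programme does changes prior employment history; the imbalance is an allocation artefact. With prior employment history also predicting the outcome, the pooled figure is confounded, and the within-stratum comparison is the causal one.
Within each level — recent employment: 78.9% vs 60.6%; long-term unemployed: 36.6% vs 18.9% — the intensive programme is higher every time.

the intensive programme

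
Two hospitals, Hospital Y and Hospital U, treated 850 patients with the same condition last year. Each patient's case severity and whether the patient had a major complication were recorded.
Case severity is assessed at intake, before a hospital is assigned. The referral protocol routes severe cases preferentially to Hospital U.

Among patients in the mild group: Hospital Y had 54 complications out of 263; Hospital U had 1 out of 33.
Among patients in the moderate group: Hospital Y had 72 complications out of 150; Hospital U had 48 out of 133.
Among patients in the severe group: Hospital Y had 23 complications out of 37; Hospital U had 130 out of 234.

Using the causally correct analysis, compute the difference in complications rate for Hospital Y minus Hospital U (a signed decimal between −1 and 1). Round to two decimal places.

Hospital U is lower inside every case severity stratum but Hospital Y is lower in aggregate. Whether to stratify depends on how case severity relates to the hospital.
Here case severity is a common cause — it drives both which hospital a case falls under and the outcome. The crude comparison mixes populations; the stratum-specific rates are the causally relevant ones.
Adjusting over the population distribution of case severity: 0.348·(0.205−0.030) + 0.333·(0.480−0.361) + 0.319·(0.622−0.556) = +0.122.

+0.12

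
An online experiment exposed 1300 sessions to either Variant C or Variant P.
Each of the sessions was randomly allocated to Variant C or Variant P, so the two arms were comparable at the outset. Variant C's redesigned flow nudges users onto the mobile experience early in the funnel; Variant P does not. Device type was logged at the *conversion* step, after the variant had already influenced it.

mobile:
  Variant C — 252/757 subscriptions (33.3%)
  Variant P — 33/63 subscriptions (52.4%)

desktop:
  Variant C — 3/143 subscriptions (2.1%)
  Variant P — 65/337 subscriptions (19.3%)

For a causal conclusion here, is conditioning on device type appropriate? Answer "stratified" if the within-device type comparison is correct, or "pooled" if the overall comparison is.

The device type-specific comparison favours Variant P throughout, but the pooled figures favour Variant C. The question is whether to condition on device type.
Stratifying would compare variants among sessions the variants themselves sorted into device type groups — a form of selection on an intermediate. The unconditioned pooled rates give the total causal effect.
Pooled: Variant C 28.3% vs Variant P 24.5%; Variant C is higher overall.

pooled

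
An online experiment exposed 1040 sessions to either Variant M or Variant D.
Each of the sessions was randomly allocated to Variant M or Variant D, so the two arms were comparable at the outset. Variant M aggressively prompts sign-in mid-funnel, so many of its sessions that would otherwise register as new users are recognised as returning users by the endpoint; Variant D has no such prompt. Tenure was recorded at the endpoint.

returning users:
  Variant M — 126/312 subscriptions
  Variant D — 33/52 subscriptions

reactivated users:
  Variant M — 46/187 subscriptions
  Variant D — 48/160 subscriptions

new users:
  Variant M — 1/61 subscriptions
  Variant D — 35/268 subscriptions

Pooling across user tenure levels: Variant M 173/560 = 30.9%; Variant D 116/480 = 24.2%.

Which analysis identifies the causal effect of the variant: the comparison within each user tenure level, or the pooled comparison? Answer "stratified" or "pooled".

pooled

The distribution of user tenure is itself part of what the variant does — it is an intermediate outcome. Holding it fixed would remove that part of the effect; the total effect is the pooled difference.
Pooled: Variant M 30.9% vs Variant D 24.2%; Variant M is higher overall.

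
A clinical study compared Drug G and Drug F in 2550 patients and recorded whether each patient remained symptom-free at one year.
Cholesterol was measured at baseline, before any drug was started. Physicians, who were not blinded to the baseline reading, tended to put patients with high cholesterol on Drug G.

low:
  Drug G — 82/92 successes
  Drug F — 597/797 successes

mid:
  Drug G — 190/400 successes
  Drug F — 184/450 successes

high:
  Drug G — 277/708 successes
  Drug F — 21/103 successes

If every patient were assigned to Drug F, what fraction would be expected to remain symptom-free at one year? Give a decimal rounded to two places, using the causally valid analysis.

0.46

Since cholesterol is a pre-existing factor (not a product of the drug) and it affects the outcome on its own, it is a confounder. The stratified rates, not the pooled rate, identify the causal effect.
Standardising Drug F to the population cholesterol mix: 0.349·597/797 + 0.333·184/450 + 0.318·21/103 = 0.462.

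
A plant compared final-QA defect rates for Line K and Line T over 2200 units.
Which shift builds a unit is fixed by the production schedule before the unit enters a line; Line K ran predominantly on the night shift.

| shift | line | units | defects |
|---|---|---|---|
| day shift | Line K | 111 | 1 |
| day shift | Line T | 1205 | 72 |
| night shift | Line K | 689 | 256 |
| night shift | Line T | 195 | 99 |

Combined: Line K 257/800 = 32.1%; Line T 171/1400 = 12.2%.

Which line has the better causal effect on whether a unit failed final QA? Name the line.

Shift differs across lines for reasons unrelated to any effect of the line itself, and it separately predicts the outcome — a classic confounder. We must compare within shift levels.
Within each level — day shift: 0.9% vs 6.0%; night shift: 37.2% vs 50.8% — Line K is lower every time.

Line K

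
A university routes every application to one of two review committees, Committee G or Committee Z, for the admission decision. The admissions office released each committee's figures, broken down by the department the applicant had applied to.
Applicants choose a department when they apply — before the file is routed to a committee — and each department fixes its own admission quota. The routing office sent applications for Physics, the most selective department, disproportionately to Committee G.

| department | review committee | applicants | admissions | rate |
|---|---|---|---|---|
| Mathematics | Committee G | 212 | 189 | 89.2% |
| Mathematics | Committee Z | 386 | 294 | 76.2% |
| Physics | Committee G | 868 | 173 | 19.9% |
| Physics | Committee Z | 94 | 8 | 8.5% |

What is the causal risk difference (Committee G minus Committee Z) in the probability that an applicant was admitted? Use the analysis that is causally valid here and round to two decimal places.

+0.12

The stratified and pooled comparisons disagree (Committee G wins within each department; Committee Z wins overall), so the answer turns on the causal role of department.
Nothing the review committee does changes department; the imbalance is an allocation artefact. With department also predicting the outcome, the pooled figure is confounded, and the within-stratum comparison is the causal one.
Adjusting over the population distribution of department: 0.383·(0.892−0.762) + 0.617·(0.199−0.085) = +0.120.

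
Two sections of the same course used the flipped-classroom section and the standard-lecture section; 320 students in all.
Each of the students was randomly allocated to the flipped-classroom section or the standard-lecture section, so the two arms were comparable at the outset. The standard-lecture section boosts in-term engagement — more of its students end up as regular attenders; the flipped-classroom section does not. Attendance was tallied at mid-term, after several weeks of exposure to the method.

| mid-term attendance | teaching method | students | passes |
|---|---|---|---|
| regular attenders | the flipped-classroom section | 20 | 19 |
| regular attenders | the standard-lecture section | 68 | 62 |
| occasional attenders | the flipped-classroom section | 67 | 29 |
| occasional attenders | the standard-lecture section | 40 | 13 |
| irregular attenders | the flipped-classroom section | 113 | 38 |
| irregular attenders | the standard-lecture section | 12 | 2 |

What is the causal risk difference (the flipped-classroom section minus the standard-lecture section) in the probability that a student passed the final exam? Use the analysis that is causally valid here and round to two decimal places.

-0.21

Within every mid-term attendance level the flipped-classroom section has the higher rate, yet pooled the standard-lecture section does — Simpson's reversal.
Stratifying would compare teaching methods among students the teaching methods themselves sorted into mid-term attendance groups — a form of selection on an intermediate. The unconditioned pooled rates give the total causal effect.
The causal difference is the pooled difference: 0.430 − 0.642 = -0.212.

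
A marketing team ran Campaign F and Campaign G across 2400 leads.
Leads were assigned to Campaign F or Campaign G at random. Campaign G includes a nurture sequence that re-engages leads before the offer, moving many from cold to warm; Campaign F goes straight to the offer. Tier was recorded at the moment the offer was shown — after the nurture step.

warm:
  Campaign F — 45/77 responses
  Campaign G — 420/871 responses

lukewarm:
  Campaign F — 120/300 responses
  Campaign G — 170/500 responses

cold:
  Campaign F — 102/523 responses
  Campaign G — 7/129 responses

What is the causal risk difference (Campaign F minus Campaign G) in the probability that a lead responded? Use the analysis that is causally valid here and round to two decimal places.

-0.10

The stratified and pooled comparisons disagree (Campaign F wins within each engagement tier; Campaign G wins overall), so the answer turns on the causal role of engagement tier.
The distribution of engagement tier is itself part of what the campaign does — it is an intermediate outcome. Holding it fixed would remove that part of the effect; the total effect is the pooled difference.
The causal difference is the pooled difference: 0.297 − 0.398 = -0.101.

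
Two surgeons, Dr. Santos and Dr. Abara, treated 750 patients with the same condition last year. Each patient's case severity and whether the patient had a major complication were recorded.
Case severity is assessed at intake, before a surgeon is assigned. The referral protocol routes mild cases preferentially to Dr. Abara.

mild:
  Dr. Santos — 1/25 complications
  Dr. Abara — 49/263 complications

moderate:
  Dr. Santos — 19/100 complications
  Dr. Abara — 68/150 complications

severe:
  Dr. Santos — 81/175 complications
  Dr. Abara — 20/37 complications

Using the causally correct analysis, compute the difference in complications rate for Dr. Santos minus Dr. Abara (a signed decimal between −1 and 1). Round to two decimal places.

-0.17

Case severity is set before the surgeon has any effect — it is not caused by the surgeon — and it independently drives the outcome. That makes it a confounder, so the causal comparison is within case severity levels.
Adjusting over the population distribution of case severity: 0.384·(0.040−0.186) + 0.333·(0.190−0.453) + 0.283·(0.463−0.541) = -0.166.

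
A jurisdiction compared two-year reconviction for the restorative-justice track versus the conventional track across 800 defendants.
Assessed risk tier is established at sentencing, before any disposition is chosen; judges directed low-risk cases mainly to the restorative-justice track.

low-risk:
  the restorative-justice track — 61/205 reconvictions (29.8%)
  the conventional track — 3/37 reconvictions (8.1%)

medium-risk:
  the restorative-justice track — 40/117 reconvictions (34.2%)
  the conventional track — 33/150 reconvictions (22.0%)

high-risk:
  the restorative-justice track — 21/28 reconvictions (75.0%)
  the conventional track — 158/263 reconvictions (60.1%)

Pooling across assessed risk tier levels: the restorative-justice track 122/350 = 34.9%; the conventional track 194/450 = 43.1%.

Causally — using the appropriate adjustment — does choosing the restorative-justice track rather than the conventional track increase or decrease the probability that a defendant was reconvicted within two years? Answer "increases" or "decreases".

increases

Since assessed risk tier is a pre-existing factor (not a product of the disposition) and it affects the outcome on its own, it is a confounder. The stratified rates, not the pooled rate, identify the causal effect.
Within each level — low-risk: 29.8% vs 8.1%; medium-risk: 34.2% vs 22.0%; high-risk: 75.0% vs 60.1% — the conventional track is lower every time.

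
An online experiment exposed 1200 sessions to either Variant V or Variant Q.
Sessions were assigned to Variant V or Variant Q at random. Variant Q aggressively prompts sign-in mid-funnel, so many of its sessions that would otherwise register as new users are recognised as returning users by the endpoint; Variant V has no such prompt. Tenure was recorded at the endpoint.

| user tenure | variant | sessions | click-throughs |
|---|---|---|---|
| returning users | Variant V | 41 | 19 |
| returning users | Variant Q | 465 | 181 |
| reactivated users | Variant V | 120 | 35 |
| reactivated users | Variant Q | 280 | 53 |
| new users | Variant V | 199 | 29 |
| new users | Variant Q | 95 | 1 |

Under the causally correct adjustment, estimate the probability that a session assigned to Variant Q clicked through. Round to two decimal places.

0.28

The user tenure-specific comparison favours Variant V throughout, but the pooled figures favour Variant Q. The question is whether to condition on user tenure.
User tenure is downstream of the variant. One should not condition on a consequence of treatment, so the overall rates are the right comparison.
So P(outcome | do(Variant Q)) is just the pooled rate for Variant Q: 235/840 = 0.280.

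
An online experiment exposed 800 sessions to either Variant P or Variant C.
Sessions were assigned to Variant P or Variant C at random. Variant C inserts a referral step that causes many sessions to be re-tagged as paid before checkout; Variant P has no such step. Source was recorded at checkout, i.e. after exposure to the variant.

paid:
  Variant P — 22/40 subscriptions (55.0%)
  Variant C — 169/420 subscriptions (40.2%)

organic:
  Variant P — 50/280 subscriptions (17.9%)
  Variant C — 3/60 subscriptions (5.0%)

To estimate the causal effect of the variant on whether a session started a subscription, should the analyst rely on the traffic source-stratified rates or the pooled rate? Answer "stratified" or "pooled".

Traffic source here is a post-treatment variable shaped by the variant; conditioning on it would introduce bias rather than remove it. The overall comparison is the causal one.
Pooled: Variant P 22.5% vs Variant C 35.8%; Variant C is higher overall.

pooled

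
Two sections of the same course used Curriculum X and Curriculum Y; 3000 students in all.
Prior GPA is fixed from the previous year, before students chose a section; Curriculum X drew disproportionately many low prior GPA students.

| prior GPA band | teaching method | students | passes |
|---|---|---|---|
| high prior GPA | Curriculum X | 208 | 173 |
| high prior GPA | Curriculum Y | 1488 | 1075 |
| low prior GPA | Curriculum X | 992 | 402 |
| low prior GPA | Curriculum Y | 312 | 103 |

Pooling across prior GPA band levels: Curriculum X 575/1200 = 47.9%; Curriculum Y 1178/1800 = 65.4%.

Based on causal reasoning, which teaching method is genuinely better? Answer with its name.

Within every prior GPA band level Curriculum X has the higher rate, yet pooled Curriculum Y does — Simpson's reversal.
Prior GPA band satisfies the back-door criterion: it is not a descendant of the teaching method, and it blocks the spurious path from teaching method to outcome. Adjusting for it (i.e., using the within-prior GPA band rates) gives the causal effect.
Within each level — high prior GPA: 83.2% vs 72.2%; low prior GPA: 40.5% vs 33.0% — Curriculum X is higher every time.

Curriculum X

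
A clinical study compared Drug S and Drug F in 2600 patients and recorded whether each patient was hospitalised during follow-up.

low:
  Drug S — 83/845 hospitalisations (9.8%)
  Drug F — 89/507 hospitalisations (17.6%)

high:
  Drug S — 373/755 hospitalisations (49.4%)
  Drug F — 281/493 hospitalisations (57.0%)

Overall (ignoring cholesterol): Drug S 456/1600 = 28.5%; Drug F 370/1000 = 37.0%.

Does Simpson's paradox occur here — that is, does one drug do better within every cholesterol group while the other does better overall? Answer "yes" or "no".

no

Within each cholesterol level (low 9.8% vs 17.6%; high 49.4% vs 57.0%), Drug S has the lower rate every time. Pooled: 28.5% vs 37.0% — Drug S has the lower rate overall. They agree.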